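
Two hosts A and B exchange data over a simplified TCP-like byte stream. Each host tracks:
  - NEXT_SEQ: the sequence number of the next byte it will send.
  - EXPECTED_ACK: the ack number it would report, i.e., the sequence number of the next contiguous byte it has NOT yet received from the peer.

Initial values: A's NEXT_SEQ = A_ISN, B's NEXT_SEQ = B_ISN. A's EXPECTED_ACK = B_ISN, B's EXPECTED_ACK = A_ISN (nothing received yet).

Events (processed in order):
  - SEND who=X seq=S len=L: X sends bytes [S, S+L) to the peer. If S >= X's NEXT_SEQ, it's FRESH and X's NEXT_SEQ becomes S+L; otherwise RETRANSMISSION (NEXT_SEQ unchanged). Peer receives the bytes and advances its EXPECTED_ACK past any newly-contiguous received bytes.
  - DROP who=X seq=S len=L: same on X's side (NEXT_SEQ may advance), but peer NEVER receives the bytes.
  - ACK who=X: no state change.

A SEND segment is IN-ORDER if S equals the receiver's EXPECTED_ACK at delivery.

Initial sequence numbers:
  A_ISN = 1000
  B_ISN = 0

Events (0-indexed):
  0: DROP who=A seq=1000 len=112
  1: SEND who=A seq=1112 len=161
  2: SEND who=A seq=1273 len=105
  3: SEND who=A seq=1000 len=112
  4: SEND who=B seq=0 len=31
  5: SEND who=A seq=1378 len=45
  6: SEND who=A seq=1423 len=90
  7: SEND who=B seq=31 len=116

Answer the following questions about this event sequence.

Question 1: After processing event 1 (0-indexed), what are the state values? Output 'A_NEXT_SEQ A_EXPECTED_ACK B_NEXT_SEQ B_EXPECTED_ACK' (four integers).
After event 0: A_seq=1112 A_ack=0 B_seq=0 B_ack=1000
After event 1: A_seq=1273 A_ack=0 B_seq=0 B_ack=1000

1273 0 0 1000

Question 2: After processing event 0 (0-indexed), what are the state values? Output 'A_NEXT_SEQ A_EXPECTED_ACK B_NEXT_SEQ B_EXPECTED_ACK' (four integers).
After event 0: A_seq=1112 A_ack=0 B_seq=0 B_ack=1000

1112 0 0 1000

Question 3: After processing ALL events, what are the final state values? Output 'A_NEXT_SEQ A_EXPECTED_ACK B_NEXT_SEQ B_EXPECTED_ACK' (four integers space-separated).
After event 0: A_seq=1112 A_ack=0 B_seq=0 B_ack=1000
After event 1: A_seq=1273 A_ack=0 B_seq=0 B_ack=1000
After event 2: A_seq=1378 A_ack=0 B_seq=0 B_ack=1000
After event 3: A_seq=1378 A_ack=0 B_seq=0 B_ack=1378
After event 4: A_seq=1378 A_ack=31 B_seq=31 B_ack=1378
After event 5: A_seq=1423 A_ack=31 B_seq=31 B_ack=1423
After event 6: A_seq=1513 A_ack=31 B_seq=31 B_ack=1513
After event 7: A_seq=1513 A_ack=147 B_seq=147 B_ack=1513

Answer: 1513 147 147 1513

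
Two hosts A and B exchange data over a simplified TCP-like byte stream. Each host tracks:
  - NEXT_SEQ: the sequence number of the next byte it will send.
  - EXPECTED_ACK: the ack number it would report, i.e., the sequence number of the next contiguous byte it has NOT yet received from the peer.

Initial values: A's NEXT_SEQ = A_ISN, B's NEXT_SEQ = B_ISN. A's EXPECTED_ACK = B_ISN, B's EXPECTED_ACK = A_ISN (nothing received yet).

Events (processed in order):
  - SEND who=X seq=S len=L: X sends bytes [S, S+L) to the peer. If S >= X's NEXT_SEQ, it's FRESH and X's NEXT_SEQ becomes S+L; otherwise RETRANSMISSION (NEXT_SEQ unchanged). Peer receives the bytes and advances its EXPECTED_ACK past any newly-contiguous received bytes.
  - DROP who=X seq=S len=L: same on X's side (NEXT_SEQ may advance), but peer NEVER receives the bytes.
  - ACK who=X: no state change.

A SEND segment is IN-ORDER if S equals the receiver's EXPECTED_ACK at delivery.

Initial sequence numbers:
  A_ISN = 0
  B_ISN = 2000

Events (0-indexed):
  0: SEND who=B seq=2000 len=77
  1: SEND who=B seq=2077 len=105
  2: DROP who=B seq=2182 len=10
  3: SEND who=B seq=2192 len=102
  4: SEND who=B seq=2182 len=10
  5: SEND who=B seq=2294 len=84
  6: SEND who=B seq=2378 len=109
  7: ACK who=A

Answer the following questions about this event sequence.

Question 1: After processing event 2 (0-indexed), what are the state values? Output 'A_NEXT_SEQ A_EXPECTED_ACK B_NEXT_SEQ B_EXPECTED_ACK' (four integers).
After event 0: A_seq=0 A_ack=2077 B_seq=2077 B_ack=0
After event 1: A_seq=0 A_ack=2182 B_seq=2182 B_ack=0
After event 2: A_seq=0 A_ack=2182 B_seq=2192 B_ack=0

0 2182 2192 0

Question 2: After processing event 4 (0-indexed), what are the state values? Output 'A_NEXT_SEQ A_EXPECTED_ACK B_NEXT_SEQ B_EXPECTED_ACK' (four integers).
After event 0: A_seq=0 A_ack=2077 B_seq=2077 B_ack=0
After event 1: A_seq=0 A_ack=2182 B_seq=2182 B_ack=0
After event 2: A_seq=0 A_ack=2182 B_seq=2192 B_ack=0
After event 3: A_seq=0 A_ack=2182 B_seq=2294 B_ack=0
After event 4: A_seq=0 A_ack=2294 B_seq=2294 B_ack=0

0 2294 2294 0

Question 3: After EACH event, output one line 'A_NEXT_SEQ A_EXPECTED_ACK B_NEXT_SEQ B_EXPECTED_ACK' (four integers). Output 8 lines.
0 2077 2077 0
0 2182 2182 0
0 2182 2192 0
0 2182 2294 0
0 2294 2294 0
0 2378 2378 0
0 2487 2487 0
0 2487 2487 0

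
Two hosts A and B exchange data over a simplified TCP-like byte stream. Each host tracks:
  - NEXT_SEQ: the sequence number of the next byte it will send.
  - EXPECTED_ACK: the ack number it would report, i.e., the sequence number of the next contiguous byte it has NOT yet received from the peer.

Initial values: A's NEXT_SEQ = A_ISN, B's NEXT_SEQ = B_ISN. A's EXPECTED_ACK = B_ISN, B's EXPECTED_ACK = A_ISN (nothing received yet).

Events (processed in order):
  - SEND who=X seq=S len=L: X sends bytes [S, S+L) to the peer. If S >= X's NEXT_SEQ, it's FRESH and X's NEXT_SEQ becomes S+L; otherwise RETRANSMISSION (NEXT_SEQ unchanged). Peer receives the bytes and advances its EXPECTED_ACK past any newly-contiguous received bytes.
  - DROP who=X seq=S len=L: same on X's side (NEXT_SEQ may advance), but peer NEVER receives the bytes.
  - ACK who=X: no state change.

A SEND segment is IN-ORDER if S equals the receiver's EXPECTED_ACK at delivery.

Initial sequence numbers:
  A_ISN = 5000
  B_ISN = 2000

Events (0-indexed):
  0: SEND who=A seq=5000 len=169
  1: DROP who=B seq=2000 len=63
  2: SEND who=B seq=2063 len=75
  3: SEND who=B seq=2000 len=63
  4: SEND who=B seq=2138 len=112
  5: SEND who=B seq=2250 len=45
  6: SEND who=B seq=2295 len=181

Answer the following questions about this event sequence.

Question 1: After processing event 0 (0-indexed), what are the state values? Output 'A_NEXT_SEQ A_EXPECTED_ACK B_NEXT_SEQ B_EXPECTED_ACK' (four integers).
After event 0: A_seq=5169 A_ack=2000 B_seq=2000 B_ack=5169

5169 2000 2000 5169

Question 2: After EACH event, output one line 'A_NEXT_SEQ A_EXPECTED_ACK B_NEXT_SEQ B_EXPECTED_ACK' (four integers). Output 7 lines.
5169 2000 2000 5169
5169 2000 2063 5169
5169 2000 2138 5169
5169 2138 2138 5169
5169 2250 2250 5169
5169 2295 2295 5169
5169 2476 2476 5169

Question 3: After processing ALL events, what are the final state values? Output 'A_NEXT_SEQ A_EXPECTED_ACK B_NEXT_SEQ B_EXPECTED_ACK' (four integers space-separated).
Answer: 5169 2476 2476 5169

Derivation:
After event 0: A_seq=5169 A_ack=2000 B_seq=2000 B_ack=5169
After event 1: A_seq=5169 A_ack=2000 B_seq=2063 B_ack=5169
After event 2: A_seq=5169 A_ack=2000 B_seq=2138 B_ack=5169
After event 3: A_seq=5169 A_ack=2138 B_seq=2138 B_ack=5169
After event 4: A_seq=5169 A_ack=2250 B_seq=2250 B_ack=5169
After event 5: A_seq=5169 A_ack=2295 B_seq=2295 B_ack=5169
After event 6: A_seq=5169 A_ack=2476 B_seq=2476 B_ack=5169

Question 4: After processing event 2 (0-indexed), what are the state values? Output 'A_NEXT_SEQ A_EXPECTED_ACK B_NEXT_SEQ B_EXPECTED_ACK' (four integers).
After event 0: A_seq=5169 A_ack=2000 B_seq=2000 B_ack=5169
After event 1: A_seq=5169 A_ack=2000 B_seq=2063 B_ack=5169
After event 2: A_seq=5169 A_ack=2000 B_seq=2138 B_ack=5169

5169 2000 2138 5169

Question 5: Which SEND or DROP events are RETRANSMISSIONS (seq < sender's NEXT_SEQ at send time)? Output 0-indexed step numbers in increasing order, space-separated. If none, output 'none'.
Step 0: SEND seq=5000 -> fresh
Step 1: DROP seq=2000 -> fresh
Step 2: SEND seq=2063 -> fresh
Step 3: SEND seq=2000 -> retransmit
Step 4: SEND seq=2138 -> fresh
Step 5: SEND seq=2250 -> fresh
Step 6: SEND seq=2295 -> fresh

Answer: 3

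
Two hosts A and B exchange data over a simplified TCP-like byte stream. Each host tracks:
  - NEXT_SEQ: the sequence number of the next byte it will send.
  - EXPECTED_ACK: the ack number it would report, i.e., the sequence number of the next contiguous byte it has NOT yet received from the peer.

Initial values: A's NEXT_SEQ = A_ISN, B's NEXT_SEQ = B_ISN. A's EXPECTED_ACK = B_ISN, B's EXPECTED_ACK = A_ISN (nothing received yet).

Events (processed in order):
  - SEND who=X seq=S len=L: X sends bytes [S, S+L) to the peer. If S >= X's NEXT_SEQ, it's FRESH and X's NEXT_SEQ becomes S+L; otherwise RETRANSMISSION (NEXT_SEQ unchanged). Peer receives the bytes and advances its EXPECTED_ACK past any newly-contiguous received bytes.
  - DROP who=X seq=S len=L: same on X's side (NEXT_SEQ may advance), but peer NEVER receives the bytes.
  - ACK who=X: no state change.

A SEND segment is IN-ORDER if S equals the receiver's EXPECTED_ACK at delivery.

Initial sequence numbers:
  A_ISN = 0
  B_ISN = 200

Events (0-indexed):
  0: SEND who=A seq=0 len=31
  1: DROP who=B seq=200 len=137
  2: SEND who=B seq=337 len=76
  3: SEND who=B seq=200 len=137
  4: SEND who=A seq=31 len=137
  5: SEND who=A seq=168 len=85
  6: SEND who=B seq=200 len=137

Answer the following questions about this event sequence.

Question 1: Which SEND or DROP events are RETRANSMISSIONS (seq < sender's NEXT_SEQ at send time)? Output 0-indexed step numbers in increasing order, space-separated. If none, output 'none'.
Answer: 3 6

Derivation:
Step 0: SEND seq=0 -> fresh
Step 1: DROP seq=200 -> fresh
Step 2: SEND seq=337 -> fresh
Step 3: SEND seq=200 -> retransmit
Step 4: SEND seq=31 -> fresh
Step 5: SEND seq=168 -> fresh
Step 6: SEND seq=200 -> retransmit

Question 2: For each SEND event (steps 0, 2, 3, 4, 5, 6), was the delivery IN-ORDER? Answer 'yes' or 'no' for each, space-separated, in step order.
Answer: yes no yes yes yes no

Derivation:
Step 0: SEND seq=0 -> in-order
Step 2: SEND seq=337 -> out-of-order
Step 3: SEND seq=200 -> in-order
Step 4: SEND seq=31 -> in-order
Step 5: SEND seq=168 -> in-order
Step 6: SEND seq=200 -> out-of-order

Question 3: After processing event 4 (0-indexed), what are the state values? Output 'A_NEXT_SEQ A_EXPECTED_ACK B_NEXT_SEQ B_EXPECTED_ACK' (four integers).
After event 0: A_seq=31 A_ack=200 B_seq=200 B_ack=31
After event 1: A_seq=31 A_ack=200 B_seq=337 B_ack=31
After event 2: A_seq=31 A_ack=200 B_seq=413 B_ack=31
After event 3: A_seq=31 A_ack=413 B_seq=413 B_ack=31
After event 4: A_seq=168 A_ack=413 B_seq=413 B_ack=168

168 413 413 168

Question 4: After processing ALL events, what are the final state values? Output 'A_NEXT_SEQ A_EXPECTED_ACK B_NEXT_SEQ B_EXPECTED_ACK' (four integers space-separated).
Answer: 253 413 413 253

Derivation:
After event 0: A_seq=31 A_ack=200 B_seq=200 B_ack=31
After event 1: A_seq=31 A_ack=200 B_seq=337 B_ack=31
After event 2: A_seq=31 A_ack=200 B_seq=413 B_ack=31
After event 3: A_seq=31 A_ack=413 B_seq=413 B_ack=31
After event 4: A_seq=168 A_ack=413 B_seq=413 B_ack=168
After event 5: A_seq=253 A_ack=413 B_seq=413 B_ack=253
After event 6: A_seq=253 A_ack=413 B_seq=413 B_ack=253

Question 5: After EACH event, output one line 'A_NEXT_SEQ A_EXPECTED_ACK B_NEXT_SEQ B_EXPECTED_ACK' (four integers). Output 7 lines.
31 200 200 31
31 200 337 31
31 200 413 31
31 413 413 31
168 413 413 168
253 413 413 253
253 413 413 253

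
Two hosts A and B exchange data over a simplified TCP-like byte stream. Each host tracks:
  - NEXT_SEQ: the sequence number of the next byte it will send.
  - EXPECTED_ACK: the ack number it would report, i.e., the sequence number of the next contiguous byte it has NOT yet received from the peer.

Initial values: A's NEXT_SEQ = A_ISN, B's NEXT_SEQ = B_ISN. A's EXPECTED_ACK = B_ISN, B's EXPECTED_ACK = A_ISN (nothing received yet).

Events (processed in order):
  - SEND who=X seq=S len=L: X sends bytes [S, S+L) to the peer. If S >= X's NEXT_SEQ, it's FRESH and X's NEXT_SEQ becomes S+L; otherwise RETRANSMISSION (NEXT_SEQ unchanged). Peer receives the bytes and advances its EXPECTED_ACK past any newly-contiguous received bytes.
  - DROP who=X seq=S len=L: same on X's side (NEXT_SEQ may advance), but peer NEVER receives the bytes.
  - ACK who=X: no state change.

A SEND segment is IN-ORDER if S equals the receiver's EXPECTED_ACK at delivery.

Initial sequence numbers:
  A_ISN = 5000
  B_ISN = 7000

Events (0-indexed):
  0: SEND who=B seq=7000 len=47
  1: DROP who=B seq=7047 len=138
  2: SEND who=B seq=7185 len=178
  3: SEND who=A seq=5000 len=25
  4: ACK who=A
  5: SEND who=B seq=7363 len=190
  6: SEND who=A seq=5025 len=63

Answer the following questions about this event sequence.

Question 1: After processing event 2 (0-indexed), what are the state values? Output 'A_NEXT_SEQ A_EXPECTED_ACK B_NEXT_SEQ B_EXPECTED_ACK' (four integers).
After event 0: A_seq=5000 A_ack=7047 B_seq=7047 B_ack=5000
After event 1: A_seq=5000 A_ack=7047 B_seq=7185 B_ack=5000
After event 2: A_seq=5000 A_ack=7047 B_seq=7363 B_ack=5000

5000 7047 7363 5000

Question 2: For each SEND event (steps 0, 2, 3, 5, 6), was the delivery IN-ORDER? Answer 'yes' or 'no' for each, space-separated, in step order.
Step 0: SEND seq=7000 -> in-order
Step 2: SEND seq=7185 -> out-of-order
Step 3: SEND seq=5000 -> in-order
Step 5: SEND seq=7363 -> out-of-order
Step 6: SEND seq=5025 -> in-order

Answer: yes no yes no yes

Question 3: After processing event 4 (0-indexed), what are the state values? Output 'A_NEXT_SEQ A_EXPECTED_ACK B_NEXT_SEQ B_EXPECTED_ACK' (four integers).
After event 0: A_seq=5000 A_ack=7047 B_seq=7047 B_ack=5000
After event 1: A_seq=5000 A_ack=7047 B_seq=7185 B_ack=5000
After event 2: A_seq=5000 A_ack=7047 B_seq=7363 B_ack=5000
After event 3: A_seq=5025 A_ack=7047 B_seq=7363 B_ack=5025
After event 4: A_seq=5025 A_ack=7047 B_seq=7363 B_ack=5025

5025 7047 7363 5025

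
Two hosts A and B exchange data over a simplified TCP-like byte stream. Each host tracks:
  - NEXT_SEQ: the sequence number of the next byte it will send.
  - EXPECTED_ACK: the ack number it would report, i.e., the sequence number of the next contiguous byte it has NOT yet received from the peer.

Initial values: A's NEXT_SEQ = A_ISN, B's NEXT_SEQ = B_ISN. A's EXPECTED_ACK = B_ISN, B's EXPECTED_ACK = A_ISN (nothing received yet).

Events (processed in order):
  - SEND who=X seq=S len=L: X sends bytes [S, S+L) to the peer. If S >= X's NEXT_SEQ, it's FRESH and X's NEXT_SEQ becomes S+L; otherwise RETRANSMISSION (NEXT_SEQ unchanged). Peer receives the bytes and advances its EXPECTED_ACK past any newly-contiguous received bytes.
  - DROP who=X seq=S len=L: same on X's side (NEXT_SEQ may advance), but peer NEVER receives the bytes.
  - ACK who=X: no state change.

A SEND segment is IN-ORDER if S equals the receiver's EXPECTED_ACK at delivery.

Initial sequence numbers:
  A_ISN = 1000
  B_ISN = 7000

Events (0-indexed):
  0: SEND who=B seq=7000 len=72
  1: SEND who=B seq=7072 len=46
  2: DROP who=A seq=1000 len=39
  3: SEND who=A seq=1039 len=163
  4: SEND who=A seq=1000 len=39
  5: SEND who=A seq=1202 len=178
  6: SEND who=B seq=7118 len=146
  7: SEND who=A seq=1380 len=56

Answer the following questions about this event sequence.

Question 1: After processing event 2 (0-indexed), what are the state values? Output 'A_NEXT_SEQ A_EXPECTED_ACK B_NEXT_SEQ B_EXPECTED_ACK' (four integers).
After event 0: A_seq=1000 A_ack=7072 B_seq=7072 B_ack=1000
After event 1: A_seq=1000 A_ack=7118 B_seq=7118 B_ack=1000
After event 2: A_seq=1039 A_ack=7118 B_seq=7118 B_ack=1000

1039 7118 7118 1000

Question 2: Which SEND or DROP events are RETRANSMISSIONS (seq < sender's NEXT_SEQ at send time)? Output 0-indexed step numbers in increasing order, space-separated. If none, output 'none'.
Answer: 4

Derivation:
Step 0: SEND seq=7000 -> fresh
Step 1: SEND seq=7072 -> fresh
Step 2: DROP seq=1000 -> fresh
Step 3: SEND seq=1039 -> fresh
Step 4: SEND seq=1000 -> retransmit
Step 5: SEND seq=1202 -> fresh
Step 6: SEND seq=7118 -> fresh
Step 7: SEND seq=1380 -> fresh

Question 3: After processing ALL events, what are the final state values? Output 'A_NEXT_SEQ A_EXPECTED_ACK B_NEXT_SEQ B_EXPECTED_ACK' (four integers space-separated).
After event 0: A_seq=1000 A_ack=7072 B_seq=7072 B_ack=1000
After event 1: A_seq=1000 A_ack=7118 B_seq=7118 B_ack=1000
After event 2: A_seq=1039 A_ack=7118 B_seq=7118 B_ack=1000
After event 3: A_seq=1202 A_ack=7118 B_seq=7118 B_ack=1000
After event 4: A_seq=1202 A_ack=7118 B_seq=7118 B_ack=1202
After event 5: A_seq=1380 A_ack=7118 B_seq=7118 B_ack=1380
After event 6: A_seq=1380 A_ack=7264 B_seq=7264 B_ack=1380
After event 7: A_seq=1436 A_ack=7264 B_seq=7264 B_ack=1436

Answer: 1436 7264 7264 1436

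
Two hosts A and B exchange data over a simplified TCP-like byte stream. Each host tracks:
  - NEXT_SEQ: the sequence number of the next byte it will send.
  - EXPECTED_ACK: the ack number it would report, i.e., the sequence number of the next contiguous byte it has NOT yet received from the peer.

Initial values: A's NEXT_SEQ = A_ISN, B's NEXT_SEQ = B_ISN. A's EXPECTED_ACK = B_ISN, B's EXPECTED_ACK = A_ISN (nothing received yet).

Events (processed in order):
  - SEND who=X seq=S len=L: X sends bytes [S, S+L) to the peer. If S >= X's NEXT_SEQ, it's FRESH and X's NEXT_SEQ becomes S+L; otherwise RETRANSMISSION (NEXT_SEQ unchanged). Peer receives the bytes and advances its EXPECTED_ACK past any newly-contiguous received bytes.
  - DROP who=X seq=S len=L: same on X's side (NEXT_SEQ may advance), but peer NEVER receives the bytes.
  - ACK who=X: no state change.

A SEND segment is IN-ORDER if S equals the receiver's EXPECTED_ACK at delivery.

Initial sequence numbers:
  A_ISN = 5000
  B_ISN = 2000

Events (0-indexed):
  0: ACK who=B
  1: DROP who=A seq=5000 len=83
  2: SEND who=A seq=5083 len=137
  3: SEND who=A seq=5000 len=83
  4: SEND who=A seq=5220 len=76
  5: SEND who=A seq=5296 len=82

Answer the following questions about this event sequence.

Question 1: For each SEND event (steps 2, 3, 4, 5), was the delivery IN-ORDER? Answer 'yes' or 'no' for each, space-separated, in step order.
Answer: no yes yes yes

Derivation:
Step 2: SEND seq=5083 -> out-of-order
Step 3: SEND seq=5000 -> in-order
Step 4: SEND seq=5220 -> in-order
Step 5: SEND seq=5296 -> in-order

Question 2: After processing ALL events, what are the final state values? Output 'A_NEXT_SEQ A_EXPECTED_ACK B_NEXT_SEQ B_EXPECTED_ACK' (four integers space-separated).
Answer: 5378 2000 2000 5378

Derivation:
After event 0: A_seq=5000 A_ack=2000 B_seq=2000 B_ack=5000
After event 1: A_seq=5083 A_ack=2000 B_seq=2000 B_ack=5000
After event 2: A_seq=5220 A_ack=2000 B_seq=2000 B_ack=5000
After event 3: A_seq=5220 A_ack=2000 B_seq=2000 B_ack=5220
After event 4: A_seq=5296 A_ack=2000 B_seq=2000 B_ack=5296
After event 5: A_seq=5378 A_ack=2000 B_seq=2000 B_ack=5378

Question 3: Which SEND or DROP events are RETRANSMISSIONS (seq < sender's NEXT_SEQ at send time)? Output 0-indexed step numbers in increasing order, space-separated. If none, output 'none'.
Step 1: DROP seq=5000 -> fresh
Step 2: SEND seq=5083 -> fresh
Step 3: SEND seq=5000 -> retransmit
Step 4: SEND seq=5220 -> fresh
Step 5: SEND seq=5296 -> fresh

Answer: 3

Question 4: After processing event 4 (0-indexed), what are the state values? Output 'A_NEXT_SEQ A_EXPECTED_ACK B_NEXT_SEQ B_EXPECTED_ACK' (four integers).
After event 0: A_seq=5000 A_ack=2000 B_seq=2000 B_ack=5000
After event 1: A_seq=5083 A_ack=2000 B_seq=2000 B_ack=5000
After event 2: A_seq=5220 A_ack=2000 B_seq=2000 B_ack=5000
After event 3: A_seq=5220 A_ack=2000 B_seq=2000 B_ack=5220
After event 4: A_seq=5296 A_ack=2000 B_seq=2000 B_ack=5296

5296 2000 2000 5296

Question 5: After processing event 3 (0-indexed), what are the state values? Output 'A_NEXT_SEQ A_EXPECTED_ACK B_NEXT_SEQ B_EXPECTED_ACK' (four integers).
After event 0: A_seq=5000 A_ack=2000 B_seq=2000 B_ack=5000
After event 1: A_seq=5083 A_ack=2000 B_seq=2000 B_ack=5000
After event 2: A_seq=5220 A_ack=2000 B_seq=2000 B_ack=5000
After event 3: A_seq=5220 A_ack=2000 B_seq=2000 B_ack=5220

5220 2000 2000 5220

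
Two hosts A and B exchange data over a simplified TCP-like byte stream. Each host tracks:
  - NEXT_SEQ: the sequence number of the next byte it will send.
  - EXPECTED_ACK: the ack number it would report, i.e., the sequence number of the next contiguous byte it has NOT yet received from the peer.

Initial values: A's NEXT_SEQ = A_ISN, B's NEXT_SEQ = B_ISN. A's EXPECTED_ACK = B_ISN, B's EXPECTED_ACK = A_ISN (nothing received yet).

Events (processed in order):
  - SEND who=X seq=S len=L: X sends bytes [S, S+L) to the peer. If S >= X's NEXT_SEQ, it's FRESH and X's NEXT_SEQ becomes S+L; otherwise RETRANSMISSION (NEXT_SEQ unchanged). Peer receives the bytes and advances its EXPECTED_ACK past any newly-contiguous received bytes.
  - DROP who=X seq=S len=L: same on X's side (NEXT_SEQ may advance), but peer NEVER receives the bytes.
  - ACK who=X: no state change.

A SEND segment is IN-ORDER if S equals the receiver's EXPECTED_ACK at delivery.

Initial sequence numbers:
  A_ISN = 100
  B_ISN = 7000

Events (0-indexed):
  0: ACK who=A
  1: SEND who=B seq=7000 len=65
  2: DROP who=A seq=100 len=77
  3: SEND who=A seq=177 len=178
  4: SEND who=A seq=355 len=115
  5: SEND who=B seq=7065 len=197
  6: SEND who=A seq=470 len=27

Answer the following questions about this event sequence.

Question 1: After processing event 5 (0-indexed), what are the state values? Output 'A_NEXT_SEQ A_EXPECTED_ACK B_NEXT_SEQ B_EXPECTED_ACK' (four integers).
After event 0: A_seq=100 A_ack=7000 B_seq=7000 B_ack=100
After event 1: A_seq=100 A_ack=7065 B_seq=7065 B_ack=100
After event 2: A_seq=177 A_ack=7065 B_seq=7065 B_ack=100
After event 3: A_seq=355 A_ack=7065 B_seq=7065 B_ack=100
After event 4: A_seq=470 A_ack=7065 B_seq=7065 B_ack=100
After event 5: A_seq=470 A_ack=7262 B_seq=7262 B_ack=100

470 7262 7262 100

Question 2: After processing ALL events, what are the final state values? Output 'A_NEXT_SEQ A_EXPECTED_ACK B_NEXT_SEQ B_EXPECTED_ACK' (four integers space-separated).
After event 0: A_seq=100 A_ack=7000 B_seq=7000 B_ack=100
After event 1: A_seq=100 A_ack=7065 B_seq=7065 B_ack=100
After event 2: A_seq=177 A_ack=7065 B_seq=7065 B_ack=100
After event 3: A_seq=355 A_ack=7065 B_seq=7065 B_ack=100
After event 4: A_seq=470 A_ack=7065 B_seq=7065 B_ack=100
After event 5: A_seq=470 A_ack=7262 B_seq=7262 B_ack=100
After event 6: A_seq=497 A_ack=7262 B_seq=7262 B_ack=100

Answer: 497 7262 7262 100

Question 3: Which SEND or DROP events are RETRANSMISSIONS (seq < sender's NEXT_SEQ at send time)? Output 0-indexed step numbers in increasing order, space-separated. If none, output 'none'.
Step 1: SEND seq=7000 -> fresh
Step 2: DROP seq=100 -> fresh
Step 3: SEND seq=177 -> fresh
Step 4: SEND seq=355 -> fresh
Step 5: SEND seq=7065 -> fresh
Step 6: SEND seq=470 -> fresh

Answer: none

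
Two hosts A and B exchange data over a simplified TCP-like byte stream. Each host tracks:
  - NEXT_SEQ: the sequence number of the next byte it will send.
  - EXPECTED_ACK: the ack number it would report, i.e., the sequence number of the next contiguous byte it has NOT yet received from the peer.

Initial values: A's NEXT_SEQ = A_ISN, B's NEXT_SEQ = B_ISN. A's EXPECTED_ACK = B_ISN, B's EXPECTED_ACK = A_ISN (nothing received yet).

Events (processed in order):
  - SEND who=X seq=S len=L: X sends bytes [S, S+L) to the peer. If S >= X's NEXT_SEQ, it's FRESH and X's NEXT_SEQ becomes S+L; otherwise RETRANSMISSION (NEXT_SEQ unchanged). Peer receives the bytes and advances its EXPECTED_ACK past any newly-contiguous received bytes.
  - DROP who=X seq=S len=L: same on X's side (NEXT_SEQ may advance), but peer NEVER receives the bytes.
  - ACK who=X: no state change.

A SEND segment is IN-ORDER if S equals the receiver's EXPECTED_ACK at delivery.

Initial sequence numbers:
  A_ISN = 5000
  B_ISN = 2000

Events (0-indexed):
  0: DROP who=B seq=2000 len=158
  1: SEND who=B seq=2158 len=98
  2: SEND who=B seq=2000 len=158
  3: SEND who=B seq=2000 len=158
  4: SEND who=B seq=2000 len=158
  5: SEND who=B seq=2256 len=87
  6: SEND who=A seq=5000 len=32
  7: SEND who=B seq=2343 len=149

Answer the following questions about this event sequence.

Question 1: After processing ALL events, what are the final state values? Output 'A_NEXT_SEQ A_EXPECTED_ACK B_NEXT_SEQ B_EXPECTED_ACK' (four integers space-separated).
After event 0: A_seq=5000 A_ack=2000 B_seq=2158 B_ack=5000
After event 1: A_seq=5000 A_ack=2000 B_seq=2256 B_ack=5000
After event 2: A_seq=5000 A_ack=2256 B_seq=2256 B_ack=5000
After event 3: A_seq=5000 A_ack=2256 B_seq=2256 B_ack=5000
After event 4: A_seq=5000 A_ack=2256 B_seq=2256 B_ack=5000
After event 5: A_seq=5000 A_ack=2343 B_seq=2343 B_ack=5000
After event 6: A_seq=5032 A_ack=2343 B_seq=2343 B_ack=5032
After event 7: A_seq=5032 A_ack=2492 B_seq=2492 B_ack=5032

Answer: 5032 2492 2492 5032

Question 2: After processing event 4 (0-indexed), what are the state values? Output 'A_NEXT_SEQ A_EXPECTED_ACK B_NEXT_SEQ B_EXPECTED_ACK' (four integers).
After event 0: A_seq=5000 A_ack=2000 B_seq=2158 B_ack=5000
After event 1: A_seq=5000 A_ack=2000 B_seq=2256 B_ack=5000
After event 2: A_seq=5000 A_ack=2256 B_seq=2256 B_ack=5000
After event 3: A_seq=5000 A_ack=2256 B_seq=2256 B_ack=5000
After event 4: A_seq=5000 A_ack=2256 B_seq=2256 B_ack=5000

5000 2256 2256 5000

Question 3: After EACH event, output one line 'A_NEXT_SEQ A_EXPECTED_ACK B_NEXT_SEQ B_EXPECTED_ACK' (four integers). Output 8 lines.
5000 2000 2158 5000
5000 2000 2256 5000
5000 2256 2256 5000
5000 2256 2256 5000
5000 2256 2256 5000
5000 2343 2343 5000
5032 2343 2343 5032
5032 2492 2492 5032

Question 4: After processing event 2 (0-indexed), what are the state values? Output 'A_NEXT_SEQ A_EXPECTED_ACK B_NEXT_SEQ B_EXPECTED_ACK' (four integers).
After event 0: A_seq=5000 A_ack=2000 B_seq=2158 B_ack=5000
After event 1: A_seq=5000 A_ack=2000 B_seq=2256 B_ack=5000
After event 2: A_seq=5000 A_ack=2256 B_seq=2256 B_ack=5000

5000 2256 2256 5000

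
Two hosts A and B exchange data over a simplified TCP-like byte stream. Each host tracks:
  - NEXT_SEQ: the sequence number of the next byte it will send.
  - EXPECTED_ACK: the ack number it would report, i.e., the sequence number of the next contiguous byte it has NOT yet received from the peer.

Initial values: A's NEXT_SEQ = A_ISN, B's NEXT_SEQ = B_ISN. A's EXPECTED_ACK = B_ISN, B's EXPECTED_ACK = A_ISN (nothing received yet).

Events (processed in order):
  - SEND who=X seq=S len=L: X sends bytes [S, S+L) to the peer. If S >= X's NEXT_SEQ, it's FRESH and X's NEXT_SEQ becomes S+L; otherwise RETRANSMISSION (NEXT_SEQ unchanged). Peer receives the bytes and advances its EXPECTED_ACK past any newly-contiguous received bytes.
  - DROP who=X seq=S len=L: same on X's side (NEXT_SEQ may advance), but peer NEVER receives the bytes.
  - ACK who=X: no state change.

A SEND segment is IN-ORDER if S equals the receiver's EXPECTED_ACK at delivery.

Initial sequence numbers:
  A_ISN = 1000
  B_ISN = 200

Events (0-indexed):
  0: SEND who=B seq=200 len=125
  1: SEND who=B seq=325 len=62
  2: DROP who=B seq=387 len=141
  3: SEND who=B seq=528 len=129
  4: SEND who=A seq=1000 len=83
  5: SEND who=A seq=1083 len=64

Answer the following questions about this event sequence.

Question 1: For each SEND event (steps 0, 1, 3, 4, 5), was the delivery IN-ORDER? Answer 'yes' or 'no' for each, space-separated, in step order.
Step 0: SEND seq=200 -> in-order
Step 1: SEND seq=325 -> in-order
Step 3: SEND seq=528 -> out-of-order
Step 4: SEND seq=1000 -> in-order
Step 5: SEND seq=1083 -> in-order

Answer: yes yes no yes yes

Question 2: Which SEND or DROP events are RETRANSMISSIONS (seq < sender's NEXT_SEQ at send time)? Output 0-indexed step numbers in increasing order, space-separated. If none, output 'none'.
Answer: none

Derivation:
Step 0: SEND seq=200 -> fresh
Step 1: SEND seq=325 -> fresh
Step 2: DROP seq=387 -> fresh
Step 3: SEND seq=528 -> fresh
Step 4: SEND seq=1000 -> fresh
Step 5: SEND seq=1083 -> fresh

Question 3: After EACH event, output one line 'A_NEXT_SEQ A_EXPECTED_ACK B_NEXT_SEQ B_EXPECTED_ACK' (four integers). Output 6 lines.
1000 325 325 1000
1000 387 387 1000
1000 387 528 1000
1000 387 657 1000
1083 387 657 1083
1147 387 657 1147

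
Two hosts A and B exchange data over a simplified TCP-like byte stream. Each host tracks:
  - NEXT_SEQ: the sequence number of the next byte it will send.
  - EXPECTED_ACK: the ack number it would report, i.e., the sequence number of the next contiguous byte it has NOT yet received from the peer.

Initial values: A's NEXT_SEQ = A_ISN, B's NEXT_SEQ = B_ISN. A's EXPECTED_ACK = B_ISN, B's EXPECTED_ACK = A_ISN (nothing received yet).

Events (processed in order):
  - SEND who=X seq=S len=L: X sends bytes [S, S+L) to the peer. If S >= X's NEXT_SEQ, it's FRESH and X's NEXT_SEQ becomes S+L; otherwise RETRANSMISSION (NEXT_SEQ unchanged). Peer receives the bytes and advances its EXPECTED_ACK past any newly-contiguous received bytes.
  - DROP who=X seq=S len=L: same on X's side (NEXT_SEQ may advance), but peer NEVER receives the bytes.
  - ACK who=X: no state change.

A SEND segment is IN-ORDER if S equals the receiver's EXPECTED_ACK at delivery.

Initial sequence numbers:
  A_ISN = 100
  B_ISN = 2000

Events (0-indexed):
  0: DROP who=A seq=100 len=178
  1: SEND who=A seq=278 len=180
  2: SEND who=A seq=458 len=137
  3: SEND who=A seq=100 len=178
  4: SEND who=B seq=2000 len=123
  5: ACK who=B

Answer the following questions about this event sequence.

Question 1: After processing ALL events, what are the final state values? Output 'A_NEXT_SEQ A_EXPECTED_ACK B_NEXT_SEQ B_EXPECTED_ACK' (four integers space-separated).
Answer: 595 2123 2123 595

Derivation:
After event 0: A_seq=278 A_ack=2000 B_seq=2000 B_ack=100
After event 1: A_seq=458 A_ack=2000 B_seq=2000 B_ack=100
After event 2: A_seq=595 A_ack=2000 B_seq=2000 B_ack=100
After event 3: A_seq=595 A_ack=2000 B_seq=2000 B_ack=595
After event 4: A_seq=595 A_ack=2123 B_seq=2123 B_ack=595
After event 5: A_seq=595 A_ack=2123 B_seq=2123 B_ack=595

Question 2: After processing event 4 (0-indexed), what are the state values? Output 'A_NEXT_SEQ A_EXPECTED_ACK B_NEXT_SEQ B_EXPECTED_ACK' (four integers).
After event 0: A_seq=278 A_ack=2000 B_seq=2000 B_ack=100
After event 1: A_seq=458 A_ack=2000 B_seq=2000 B_ack=100
After event 2: A_seq=595 A_ack=2000 B_seq=2000 B_ack=100
After event 3: A_seq=595 A_ack=2000 B_seq=2000 B_ack=595
After event 4: A_seq=595 A_ack=2123 B_seq=2123 B_ack=595

595 2123 2123 595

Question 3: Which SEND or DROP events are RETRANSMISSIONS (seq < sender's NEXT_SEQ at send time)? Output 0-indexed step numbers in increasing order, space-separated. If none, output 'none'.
Step 0: DROP seq=100 -> fresh
Step 1: SEND seq=278 -> fresh
Step 2: SEND seq=458 -> fresh
Step 3: SEND seq=100 -> retransmit
Step 4: SEND seq=2000 -> fresh

Answer: 3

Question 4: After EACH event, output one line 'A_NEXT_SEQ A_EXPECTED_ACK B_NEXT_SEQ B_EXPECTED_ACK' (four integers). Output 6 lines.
278 2000 2000 100
458 2000 2000 100
595 2000 2000 100
595 2000 2000 595
595 2123 2123 595
595 2123 2123 595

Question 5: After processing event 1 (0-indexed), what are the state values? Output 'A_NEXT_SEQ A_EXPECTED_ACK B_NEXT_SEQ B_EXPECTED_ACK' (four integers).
After event 0: A_seq=278 A_ack=2000 B_seq=2000 B_ack=100
After event 1: A_seq=458 A_ack=2000 B_seq=2000 B_ack=100

458 2000 2000 100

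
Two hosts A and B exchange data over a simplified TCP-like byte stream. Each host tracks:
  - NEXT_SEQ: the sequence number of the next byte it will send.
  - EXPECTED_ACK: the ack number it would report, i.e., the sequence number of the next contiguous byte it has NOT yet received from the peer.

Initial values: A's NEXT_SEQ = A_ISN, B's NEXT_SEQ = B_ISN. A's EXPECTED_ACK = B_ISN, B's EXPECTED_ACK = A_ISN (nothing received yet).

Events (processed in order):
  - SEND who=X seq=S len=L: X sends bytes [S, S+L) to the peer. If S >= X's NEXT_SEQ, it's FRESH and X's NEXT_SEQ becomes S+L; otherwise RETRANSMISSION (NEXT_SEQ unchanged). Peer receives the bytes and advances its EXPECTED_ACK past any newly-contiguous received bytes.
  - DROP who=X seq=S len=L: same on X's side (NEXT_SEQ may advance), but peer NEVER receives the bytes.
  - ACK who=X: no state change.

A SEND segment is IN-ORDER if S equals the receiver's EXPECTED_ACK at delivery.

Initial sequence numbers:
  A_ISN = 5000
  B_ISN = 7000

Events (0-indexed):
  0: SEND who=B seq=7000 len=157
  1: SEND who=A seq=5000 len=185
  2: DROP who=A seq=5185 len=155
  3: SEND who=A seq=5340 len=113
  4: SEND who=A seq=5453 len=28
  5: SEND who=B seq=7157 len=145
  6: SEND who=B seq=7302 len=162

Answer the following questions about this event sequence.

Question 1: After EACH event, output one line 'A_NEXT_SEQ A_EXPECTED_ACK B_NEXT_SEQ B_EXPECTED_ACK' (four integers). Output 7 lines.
5000 7157 7157 5000
5185 7157 7157 5185
5340 7157 7157 5185
5453 7157 7157 5185
5481 7157 7157 5185
5481 7302 7302 5185
5481 7464 7464 5185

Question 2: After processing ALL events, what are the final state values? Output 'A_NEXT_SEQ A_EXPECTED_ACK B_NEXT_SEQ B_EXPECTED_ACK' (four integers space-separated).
After event 0: A_seq=5000 A_ack=7157 B_seq=7157 B_ack=5000
After event 1: A_seq=5185 A_ack=7157 B_seq=7157 B_ack=5185
After event 2: A_seq=5340 A_ack=7157 B_seq=7157 B_ack=5185
After event 3: A_seq=5453 A_ack=7157 B_seq=7157 B_ack=5185
After event 4: A_seq=5481 A_ack=7157 B_seq=7157 B_ack=5185
After event 5: A_seq=5481 A_ack=7302 B_seq=7302 B_ack=5185
After event 6: A_seq=5481 A_ack=7464 B_seq=7464 B_ack=5185

Answer: 5481 7464 7464 5185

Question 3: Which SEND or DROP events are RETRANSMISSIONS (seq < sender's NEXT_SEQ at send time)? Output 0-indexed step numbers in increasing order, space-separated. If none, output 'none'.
Step 0: SEND seq=7000 -> fresh
Step 1: SEND seq=5000 -> fresh
Step 2: DROP seq=5185 -> fresh
Step 3: SEND seq=5340 -> fresh
Step 4: SEND seq=5453 -> fresh
Step 5: SEND seq=7157 -> fresh
Step 6: SEND seq=7302 -> fresh

Answer: none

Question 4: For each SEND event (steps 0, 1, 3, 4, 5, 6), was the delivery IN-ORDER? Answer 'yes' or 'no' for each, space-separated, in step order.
Step 0: SEND seq=7000 -> in-order
Step 1: SEND seq=5000 -> in-order
Step 3: SEND seq=5340 -> out-of-order
Step 4: SEND seq=5453 -> out-of-order
Step 5: SEND seq=7157 -> in-order
Step 6: SEND seq=7302 -> in-order

Answer: yes yes no no yes yes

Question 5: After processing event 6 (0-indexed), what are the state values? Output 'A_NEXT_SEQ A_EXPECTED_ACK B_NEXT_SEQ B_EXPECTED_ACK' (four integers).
After event 0: A_seq=5000 A_ack=7157 B_seq=7157 B_ack=5000
After event 1: A_seq=5185 A_ack=7157 B_seq=7157 B_ack=5185
After event 2: A_seq=5340 A_ack=7157 B_seq=7157 B_ack=5185
After event 3: A_seq=5453 A_ack=7157 B_seq=7157 B_ack=5185
After event 4: A_seq=5481 A_ack=7157 B_seq=7157 B_ack=5185
After event 5: A_seq=5481 A_ack=7302 B_seq=7302 B_ack=5185
After event 6: A_seq=5481 A_ack=7464 B_seq=7464 B_ack=5185

5481 7464 7464 5185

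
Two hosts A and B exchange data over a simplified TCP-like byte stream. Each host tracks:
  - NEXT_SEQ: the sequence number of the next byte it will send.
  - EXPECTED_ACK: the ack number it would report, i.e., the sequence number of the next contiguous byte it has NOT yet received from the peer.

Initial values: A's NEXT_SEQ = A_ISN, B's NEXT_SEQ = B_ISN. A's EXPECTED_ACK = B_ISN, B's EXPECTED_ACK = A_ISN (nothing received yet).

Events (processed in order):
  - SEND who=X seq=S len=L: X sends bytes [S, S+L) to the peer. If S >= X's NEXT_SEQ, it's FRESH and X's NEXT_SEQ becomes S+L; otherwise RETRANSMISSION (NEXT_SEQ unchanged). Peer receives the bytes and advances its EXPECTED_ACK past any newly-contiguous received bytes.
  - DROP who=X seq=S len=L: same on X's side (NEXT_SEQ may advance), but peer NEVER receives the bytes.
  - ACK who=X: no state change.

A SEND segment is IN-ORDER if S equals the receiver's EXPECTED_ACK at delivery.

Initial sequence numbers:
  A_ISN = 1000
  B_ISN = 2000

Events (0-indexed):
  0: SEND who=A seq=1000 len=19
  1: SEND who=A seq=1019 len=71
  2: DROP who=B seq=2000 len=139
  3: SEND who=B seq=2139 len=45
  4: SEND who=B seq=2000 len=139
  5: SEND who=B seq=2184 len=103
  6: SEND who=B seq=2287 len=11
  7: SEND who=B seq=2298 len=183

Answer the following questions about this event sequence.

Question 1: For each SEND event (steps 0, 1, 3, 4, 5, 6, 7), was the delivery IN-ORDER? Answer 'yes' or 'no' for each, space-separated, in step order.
Answer: yes yes no yes yes yes yes

Derivation:
Step 0: SEND seq=1000 -> in-order
Step 1: SEND seq=1019 -> in-order
Step 3: SEND seq=2139 -> out-of-order
Step 4: SEND seq=2000 -> in-order
Step 5: SEND seq=2184 -> in-order
Step 6: SEND seq=2287 -> in-order
Step 7: SEND seq=2298 -> in-order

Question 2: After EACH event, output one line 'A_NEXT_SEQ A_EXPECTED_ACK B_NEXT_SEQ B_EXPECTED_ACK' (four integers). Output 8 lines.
1019 2000 2000 1019
1090 2000 2000 1090
1090 2000 2139 1090
1090 2000 2184 1090
1090 2184 2184 1090
1090 2287 2287 1090
1090 2298 2298 1090
1090 2481 2481 1090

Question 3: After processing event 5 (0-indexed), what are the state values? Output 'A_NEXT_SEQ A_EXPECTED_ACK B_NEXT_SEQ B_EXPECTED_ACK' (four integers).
After event 0: A_seq=1019 A_ack=2000 B_seq=2000 B_ack=1019
After event 1: A_seq=1090 A_ack=2000 B_seq=2000 B_ack=1090
After event 2: A_seq=1090 A_ack=2000 B_seq=2139 B_ack=1090
After event 3: A_seq=1090 A_ack=2000 B_seq=2184 B_ack=1090
After event 4: A_seq=1090 A_ack=2184 B_seq=2184 B_ack=1090
After event 5: A_seq=1090 A_ack=2287 B_seq=2287 B_ack=1090

1090 2287 2287 1090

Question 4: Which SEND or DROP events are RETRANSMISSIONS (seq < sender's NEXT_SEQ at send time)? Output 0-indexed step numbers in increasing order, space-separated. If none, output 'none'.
Answer: 4

Derivation:
Step 0: SEND seq=1000 -> fresh
Step 1: SEND seq=1019 -> fresh
Step 2: DROP seq=2000 -> fresh
Step 3: SEND seq=2139 -> fresh
Step 4: SEND seq=2000 -> retransmit
Step 5: SEND seq=2184 -> fresh
Step 6: SEND seq=2287 -> fresh
Step 7: SEND seq=2298 -> fresh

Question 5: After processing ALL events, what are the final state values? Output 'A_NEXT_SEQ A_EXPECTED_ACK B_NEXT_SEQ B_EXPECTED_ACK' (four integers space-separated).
Answer: 1090 2481 2481 1090

Derivation:
After event 0: A_seq=1019 A_ack=2000 B_seq=2000 B_ack=1019
After event 1: A_seq=1090 A_ack=2000 B_seq=2000 B_ack=1090
After event 2: A_seq=1090 A_ack=2000 B_seq=2139 B_ack=1090
After event 3: A_seq=1090 A_ack=2000 B_seq=2184 B_ack=1090
After event 4: A_seq=1090 A_ack=2184 B_seq=2184 B_ack=1090
After event 5: A_seq=1090 A_ack=2287 B_seq=2287 B_ack=1090
After event 6: A_seq=1090 A_ack=2298 B_seq=2298 B_ack=1090
After event 7: A_seq=1090 A_ack=2481 B_seq=2481 B_ack=1090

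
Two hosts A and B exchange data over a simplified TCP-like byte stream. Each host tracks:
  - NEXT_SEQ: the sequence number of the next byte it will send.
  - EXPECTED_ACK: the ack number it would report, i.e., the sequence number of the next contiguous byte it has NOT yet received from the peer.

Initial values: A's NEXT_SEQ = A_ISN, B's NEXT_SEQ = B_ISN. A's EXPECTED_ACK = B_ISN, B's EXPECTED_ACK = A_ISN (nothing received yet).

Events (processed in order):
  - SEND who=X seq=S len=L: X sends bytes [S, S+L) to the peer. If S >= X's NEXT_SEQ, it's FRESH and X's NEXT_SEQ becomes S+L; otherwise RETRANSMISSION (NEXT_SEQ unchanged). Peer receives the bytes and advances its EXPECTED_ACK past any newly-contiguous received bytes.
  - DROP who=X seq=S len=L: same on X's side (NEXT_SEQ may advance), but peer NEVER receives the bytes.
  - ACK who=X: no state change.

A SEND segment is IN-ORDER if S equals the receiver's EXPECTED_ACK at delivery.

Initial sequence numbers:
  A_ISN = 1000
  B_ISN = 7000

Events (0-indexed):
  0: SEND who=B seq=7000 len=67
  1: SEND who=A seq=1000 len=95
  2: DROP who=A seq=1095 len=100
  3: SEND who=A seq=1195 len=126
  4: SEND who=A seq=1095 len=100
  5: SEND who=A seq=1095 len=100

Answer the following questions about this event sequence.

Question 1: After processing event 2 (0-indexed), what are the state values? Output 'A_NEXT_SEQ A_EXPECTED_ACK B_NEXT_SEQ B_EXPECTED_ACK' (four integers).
After event 0: A_seq=1000 A_ack=7067 B_seq=7067 B_ack=1000
After event 1: A_seq=1095 A_ack=7067 B_seq=7067 B_ack=1095
After event 2: A_seq=1195 A_ack=7067 B_seq=7067 B_ack=1095

1195 7067 7067 1095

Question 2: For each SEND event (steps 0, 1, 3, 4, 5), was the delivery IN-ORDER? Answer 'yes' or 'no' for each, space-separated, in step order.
Answer: yes yes no yes no

Derivation:
Step 0: SEND seq=7000 -> in-order
Step 1: SEND seq=1000 -> in-order
Step 3: SEND seq=1195 -> out-of-order
Step 4: SEND seq=1095 -> in-order
Step 5: SEND seq=1095 -> out-of-order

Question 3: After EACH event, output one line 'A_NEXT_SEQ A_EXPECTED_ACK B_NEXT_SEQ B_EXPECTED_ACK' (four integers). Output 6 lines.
1000 7067 7067 1000
1095 7067 7067 1095
1195 7067 7067 1095
1321 7067 7067 1095
1321 7067 7067 1321
1321 7067 7067 1321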